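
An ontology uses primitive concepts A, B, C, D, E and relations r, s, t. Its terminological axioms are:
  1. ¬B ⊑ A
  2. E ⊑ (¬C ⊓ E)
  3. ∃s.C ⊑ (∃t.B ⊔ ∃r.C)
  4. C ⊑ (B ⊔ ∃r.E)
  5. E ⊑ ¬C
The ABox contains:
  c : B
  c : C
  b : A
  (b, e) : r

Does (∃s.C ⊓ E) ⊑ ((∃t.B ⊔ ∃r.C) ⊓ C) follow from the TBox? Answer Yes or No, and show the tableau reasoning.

No

1. (∃s.C ⊓ E) ⊑ ((∃t.B ⊔ ∃r.C) ⊓ C)  ⇔  ((∃s.C ⊓ E) ⊓ ((∀t.¬B ⊓ ∀r.¬C) ⊔ ¬C)) unsat w.r.t. T
   apply at x₀: E⊑(¬C ⊓ E); ∃s.C⊑(∃t.B ⊔ ∃r.C); E⊑¬C
   open: L(x₀) ⊇ {B, E, ¬C, ∃s.C, ∃t.B} (+ ∃-successors)
2. Hence (∃s.C ⊓ E) ⊑ ((∃t.B ⊔ ∃r.C) ⊓ C): not entailed.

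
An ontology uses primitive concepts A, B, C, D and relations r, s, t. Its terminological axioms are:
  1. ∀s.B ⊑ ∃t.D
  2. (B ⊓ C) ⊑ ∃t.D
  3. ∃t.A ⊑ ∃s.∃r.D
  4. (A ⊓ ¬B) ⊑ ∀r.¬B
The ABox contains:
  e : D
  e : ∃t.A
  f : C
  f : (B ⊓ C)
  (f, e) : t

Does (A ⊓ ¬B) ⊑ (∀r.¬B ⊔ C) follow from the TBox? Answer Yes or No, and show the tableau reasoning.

Yes

1. (A ⊓ ¬B) ⊑ (∀r.¬B ⊔ C)  ⇔  ((A ⊓ ¬B) ⊓ (∃r.B ⊓ ¬C)) unsat w.r.t. T
   all branches close; clash {B, ¬B} at an ∃-successor
2. Hence (A ⊓ ¬B) ⊑ (∀r.¬B ⊔ C): entailed.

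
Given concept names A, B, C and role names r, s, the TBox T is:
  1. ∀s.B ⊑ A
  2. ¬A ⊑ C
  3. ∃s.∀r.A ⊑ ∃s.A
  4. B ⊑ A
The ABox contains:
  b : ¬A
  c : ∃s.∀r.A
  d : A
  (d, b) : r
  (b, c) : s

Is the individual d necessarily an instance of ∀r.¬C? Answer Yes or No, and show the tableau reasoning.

No

1. d : ∀r.¬C?  L(d) = {A} ∪ {∃r.C}
   open: L(d) ⊇ {A, ∀s.∃r.¬A, ∃r.C} (+ ∃-successors) — d ∉ ∀r.¬C possible
2. Hence d : ∀r.¬C: not entailed.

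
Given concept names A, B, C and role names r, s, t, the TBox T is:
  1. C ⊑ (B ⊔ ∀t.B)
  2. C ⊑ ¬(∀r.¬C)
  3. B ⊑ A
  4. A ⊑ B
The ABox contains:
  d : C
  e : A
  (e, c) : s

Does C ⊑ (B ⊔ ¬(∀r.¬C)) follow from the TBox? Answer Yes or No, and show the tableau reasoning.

1. C ⊑ (B ⊔ ¬(∀r.¬C))  ⇔  (C ⊓ (¬B ⊓ ∀r.¬C)) unsat w.r.t. T
   all branches close; clash {B, ¬B} at x₀
2. Hence C ⊑ (B ⊔ ¬(∀r.¬C)): entailed.

Yes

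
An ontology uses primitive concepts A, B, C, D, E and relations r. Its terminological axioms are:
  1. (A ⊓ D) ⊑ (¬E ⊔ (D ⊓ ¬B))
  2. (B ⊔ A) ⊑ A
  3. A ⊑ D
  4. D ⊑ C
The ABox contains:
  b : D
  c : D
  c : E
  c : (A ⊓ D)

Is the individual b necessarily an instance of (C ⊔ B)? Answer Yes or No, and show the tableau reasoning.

Yes

1. b : (C ⊔ B)?  L(b) = {D} ∪ {(¬C ⊓ ¬B)}
   clash {C, ¬C} at b — b ∈ (C ⊔ B)
2. Hence b : (C ⊔ B): entailed.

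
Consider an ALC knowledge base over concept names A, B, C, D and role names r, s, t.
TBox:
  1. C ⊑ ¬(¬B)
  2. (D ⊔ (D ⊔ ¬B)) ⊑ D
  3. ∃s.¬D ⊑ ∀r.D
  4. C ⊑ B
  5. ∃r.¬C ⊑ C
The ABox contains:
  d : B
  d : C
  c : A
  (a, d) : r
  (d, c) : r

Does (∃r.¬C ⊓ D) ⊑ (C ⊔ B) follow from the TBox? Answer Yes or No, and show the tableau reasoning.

Yes

1. (∃r.¬C ⊓ D) ⊑ (C ⊔ B)  ⇔  ((∃r.¬C ⊓ D) ⊓ (¬C ⊓ ¬B)) unsat w.r.t. T
   all branches close; clash {C, ¬C} at x₀
2. Hence (∃r.¬C ⊓ D) ⊑ (C ⊔ B): entailed.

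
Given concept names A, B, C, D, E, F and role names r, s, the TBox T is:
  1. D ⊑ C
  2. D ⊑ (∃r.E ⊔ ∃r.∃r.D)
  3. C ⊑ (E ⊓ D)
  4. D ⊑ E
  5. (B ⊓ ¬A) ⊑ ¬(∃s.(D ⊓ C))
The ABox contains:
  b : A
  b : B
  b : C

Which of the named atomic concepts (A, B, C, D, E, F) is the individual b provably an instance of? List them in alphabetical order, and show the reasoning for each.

{A, B, C, D, E}

1. b : A?  L(b) = {A, B, C} ∪ {¬A}
   clash {A, ¬A} at b — b ∈ A
2. b : B?  L(b) = {A, B, C} ∪ {¬B}
   clash {B, ¬B} at b — b ∈ B
3. b : C?  L(b) = {A, B, C} ∪ {¬C}
   clash {C, ¬C} at b — b ∈ C
4. b : D?  L(b) = {A, B, C} ∪ {¬D}
   clash {D, ¬D} at b — b ∈ D
5. b : E?  L(b) = {A, B, C} ∪ {¬E}
   clash {E, ¬E} at b — b ∈ E
6. b : F?  L(b) = {A, B, C} ∪ {¬F}
   apply at b: C⊑(E ⊓ D)
   open: L(b) ⊇ {A, B, C, D, E, …} (+ ∃-successors) — b ∉ F possible
7. Entailed for b: {A, B, C, D, E}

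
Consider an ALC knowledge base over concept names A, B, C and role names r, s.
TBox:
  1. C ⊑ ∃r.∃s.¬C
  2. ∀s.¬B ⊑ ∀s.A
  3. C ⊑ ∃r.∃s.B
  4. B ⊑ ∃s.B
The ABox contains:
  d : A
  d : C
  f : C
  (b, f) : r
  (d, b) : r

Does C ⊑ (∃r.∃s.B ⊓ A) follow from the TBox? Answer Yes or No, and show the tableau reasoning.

1. C ⊑ (∃r.∃s.B ⊓ A)  ⇔  (C ⊓ (∀r.∀s.¬B ⊔ ¬A)) unsat w.r.t. T
   apply at x₀: C⊑∃r.∃s.¬C; C⊑∃r.∃s.B
   open: L(x₀) ⊇ {C, ¬A, ¬B, ∃r.∃s.B, ∃r.∃s.¬C, …} (+ ∃-successors)
2. Hence C ⊑ (∃r.∃s.B ⊓ A): not entailed.

No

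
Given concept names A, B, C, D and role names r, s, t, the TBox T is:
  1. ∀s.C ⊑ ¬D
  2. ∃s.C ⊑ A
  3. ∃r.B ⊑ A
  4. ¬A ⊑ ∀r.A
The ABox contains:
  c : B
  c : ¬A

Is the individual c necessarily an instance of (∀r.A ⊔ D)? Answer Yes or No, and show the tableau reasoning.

1. c : (∀r.A ⊔ D)?  L(c) = {B, ¬A} ∪ {(∃r.¬A ⊓ ¬D)}
   clash {A, ¬A} at c — c ∈ (∀r.A ⊔ D)
2. Hence c : (∀r.A ⊔ D): entailed.

Yes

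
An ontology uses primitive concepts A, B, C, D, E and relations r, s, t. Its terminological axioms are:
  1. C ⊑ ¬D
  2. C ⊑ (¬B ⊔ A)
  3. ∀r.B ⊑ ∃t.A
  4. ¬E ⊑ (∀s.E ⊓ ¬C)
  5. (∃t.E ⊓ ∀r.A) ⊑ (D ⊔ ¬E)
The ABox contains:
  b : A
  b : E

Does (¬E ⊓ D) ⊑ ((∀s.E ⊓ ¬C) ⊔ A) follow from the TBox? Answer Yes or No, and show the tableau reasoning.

1. (¬E ⊓ D) ⊑ ((∀s.E ⊓ ¬C) ⊔ A)  ⇔  ((¬E ⊓ D) ⊓ ((∃s.¬E ⊔ C) ⊓ ¬A)) unsat w.r.t. T
   all branches close; clash {D, ¬D} at x₀
2. Hence (¬E ⊓ D) ⊑ ((∀s.E ⊓ ¬C) ⊔ A): entailed.

Yes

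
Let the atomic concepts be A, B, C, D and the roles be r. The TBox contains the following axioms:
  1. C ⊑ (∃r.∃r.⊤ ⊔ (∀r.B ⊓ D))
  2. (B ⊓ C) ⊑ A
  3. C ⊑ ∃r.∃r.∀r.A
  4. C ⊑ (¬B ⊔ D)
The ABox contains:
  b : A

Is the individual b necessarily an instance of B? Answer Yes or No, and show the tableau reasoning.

No

1. b : B?  L(b) = {A} ∪ {¬B}
   open: L(b) ⊇ {A, ¬B, ¬C} — b ∉ B possible
2. Hence b : B: not entailed.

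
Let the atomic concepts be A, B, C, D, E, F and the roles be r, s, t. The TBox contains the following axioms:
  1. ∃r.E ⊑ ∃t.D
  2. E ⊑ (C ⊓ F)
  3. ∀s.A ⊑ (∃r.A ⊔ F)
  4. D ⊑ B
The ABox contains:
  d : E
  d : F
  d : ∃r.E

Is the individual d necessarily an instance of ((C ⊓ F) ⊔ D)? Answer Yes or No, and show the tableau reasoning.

1. d : ((C ⊓ F) ⊔ D)?  L(d) = {E, F, ∃r.E} ∪ {((¬C ⊔ ¬F) ⊓ ¬D)}
   clash {F, ¬F} at d — d ∈ ((C ⊓ F) ⊔ D)
2. Hence d : ((C ⊓ F) ⊔ D): entailed.

Yes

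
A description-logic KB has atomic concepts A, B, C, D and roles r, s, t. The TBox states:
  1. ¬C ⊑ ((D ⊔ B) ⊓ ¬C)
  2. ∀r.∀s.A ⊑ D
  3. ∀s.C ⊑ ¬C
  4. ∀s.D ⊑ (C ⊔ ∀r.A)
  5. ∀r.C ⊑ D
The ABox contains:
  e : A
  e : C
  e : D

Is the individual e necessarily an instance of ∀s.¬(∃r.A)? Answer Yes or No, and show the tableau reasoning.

No

1. e : ∀s.¬(∃r.A)?  L(e) = {A, C, D} ∪ {∃s.∃r.A}
   open: L(e) ⊇ {A, C, D, ∃s.¬C, ∃s.¬D, …} (+ ∃-successors) — e ∉ ∀s.¬(∃r.A) possible
2. Hence e : ∀s.¬(∃r.A): not entailed.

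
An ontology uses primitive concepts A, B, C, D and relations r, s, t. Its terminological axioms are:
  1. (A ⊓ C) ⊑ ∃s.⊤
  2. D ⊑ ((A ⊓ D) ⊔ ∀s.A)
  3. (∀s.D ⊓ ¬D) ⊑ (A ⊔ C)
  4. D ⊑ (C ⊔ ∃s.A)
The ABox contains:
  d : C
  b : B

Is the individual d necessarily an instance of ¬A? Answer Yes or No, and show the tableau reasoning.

1. d : ¬A?  L(d) = {C} ∪ {A}
   open: L(d) ⊇ {A, C, ¬D, ∃s.¬D, ∃s.⊤} (+ ∃-successors) — d ∉ ¬A possible
2. Hence d : ¬A: not entailed.

No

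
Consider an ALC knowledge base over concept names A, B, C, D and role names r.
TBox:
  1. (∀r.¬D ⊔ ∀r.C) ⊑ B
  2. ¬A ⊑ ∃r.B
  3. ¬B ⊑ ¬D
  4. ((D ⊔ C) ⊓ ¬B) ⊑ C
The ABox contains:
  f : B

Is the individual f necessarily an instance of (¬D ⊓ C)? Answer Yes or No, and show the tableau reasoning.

1. f : (¬D ⊓ C)?  L(f) = {B} ∪ {(D ⊔ ¬C)}
   open: L(f) ⊇ {A, B, D} — f ∉ (¬D ⊓ C) possible
2. Hence f : (¬D ⊓ C): not entailed.

No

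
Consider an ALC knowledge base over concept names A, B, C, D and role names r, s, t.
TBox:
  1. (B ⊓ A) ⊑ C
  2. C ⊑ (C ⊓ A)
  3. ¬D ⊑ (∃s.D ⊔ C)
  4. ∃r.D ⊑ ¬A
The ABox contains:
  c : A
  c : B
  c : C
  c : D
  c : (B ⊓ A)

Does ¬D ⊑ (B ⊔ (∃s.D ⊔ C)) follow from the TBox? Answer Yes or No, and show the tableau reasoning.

1. ¬D ⊑ (B ⊔ (∃s.D ⊔ C))  ⇔  (¬D ⊓ (¬B ⊓ (∀s.¬D ⊓ ¬C))) unsat w.r.t. T
   all branches close; clash {C, ¬C} at x₀
2. Hence ¬D ⊑ (B ⊔ (∃s.D ⊔ C)): entailed.

Yes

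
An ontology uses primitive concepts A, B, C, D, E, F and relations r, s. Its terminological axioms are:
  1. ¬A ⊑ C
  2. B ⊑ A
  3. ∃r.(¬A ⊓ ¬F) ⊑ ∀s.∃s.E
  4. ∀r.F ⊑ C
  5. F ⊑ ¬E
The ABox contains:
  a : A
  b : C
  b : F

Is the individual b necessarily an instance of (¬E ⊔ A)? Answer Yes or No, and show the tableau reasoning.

1. b : (¬E ⊔ A)?  L(b) = {C, F} ∪ {(E ⊓ ¬A)}
   clash {A, ¬A} at b — b ∈ (¬E ⊔ A)
2. Hence b : (¬E ⊔ A): entailed.

Yes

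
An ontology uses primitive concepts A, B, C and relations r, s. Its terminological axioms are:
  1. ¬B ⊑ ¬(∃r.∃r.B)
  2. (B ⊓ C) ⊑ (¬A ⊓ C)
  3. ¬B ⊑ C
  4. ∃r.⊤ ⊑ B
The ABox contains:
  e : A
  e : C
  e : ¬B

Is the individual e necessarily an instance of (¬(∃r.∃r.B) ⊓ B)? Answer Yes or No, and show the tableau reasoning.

1. e : (¬(∃r.∃r.B) ⊓ B)?  L(e) = {A, C, ¬B} ∪ {(∃r.∃r.B ⊔ ¬B)}
   apply at e: ¬B⊑¬(∃r.∃r.B)
   open: L(e) ⊇ {A, C, ¬B, ∀r.∀r.¬B, ∀r.⊥} — e ∉ (¬(∃r.∃r.B) ⊓ B) possible
2. Hence e : (¬(∃r.∃r.B) ⊓ B): not entailed.

No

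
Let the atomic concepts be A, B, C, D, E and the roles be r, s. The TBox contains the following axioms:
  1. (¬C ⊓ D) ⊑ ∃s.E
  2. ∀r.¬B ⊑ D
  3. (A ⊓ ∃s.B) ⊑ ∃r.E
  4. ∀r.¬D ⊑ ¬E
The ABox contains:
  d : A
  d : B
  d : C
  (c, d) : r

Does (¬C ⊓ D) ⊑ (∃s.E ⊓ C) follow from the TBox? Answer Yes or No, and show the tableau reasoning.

No

1. (¬C ⊓ D) ⊑ (∃s.E ⊓ C)  ⇔  ((¬C ⊓ D) ⊓ (∀s.¬E ⊔ ¬C)) unsat w.r.t. T
   apply at x₀: (¬C ⊓ D)⊑∃s.E
   open: L(x₀) ⊇ {D, ¬A, ¬C, ∃r.D, ∃s.E} (+ ∃-successors)
2. Hence (¬C ⊓ D) ⊑ (∃s.E ⊓ C): not entailed.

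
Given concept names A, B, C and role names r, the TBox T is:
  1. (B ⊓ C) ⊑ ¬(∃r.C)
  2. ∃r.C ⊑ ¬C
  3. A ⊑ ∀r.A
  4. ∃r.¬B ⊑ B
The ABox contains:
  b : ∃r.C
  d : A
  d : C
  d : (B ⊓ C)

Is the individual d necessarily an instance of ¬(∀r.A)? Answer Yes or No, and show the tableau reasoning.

1. d : ¬(∀r.A)?  L(d) = {A, C, (B ⊓ C)} ∪ {∀r.A}
   apply at d: (B ⊓ C)⊑¬(∃r.C)
   open: L(d) ⊇ {A, B, C, ∀r.A, ∀r.¬C} — d ∉ ¬(∀r.A) possible
2. Hence d : ¬(∀r.A): not entailed.

No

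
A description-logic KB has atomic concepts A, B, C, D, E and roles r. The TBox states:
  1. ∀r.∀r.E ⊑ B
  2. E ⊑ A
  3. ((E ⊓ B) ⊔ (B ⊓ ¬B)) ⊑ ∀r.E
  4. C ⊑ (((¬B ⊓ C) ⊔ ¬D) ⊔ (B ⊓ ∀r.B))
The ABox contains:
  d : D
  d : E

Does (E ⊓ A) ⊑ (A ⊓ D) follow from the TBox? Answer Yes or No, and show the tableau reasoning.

No

1. (E ⊓ A) ⊑ (A ⊓ D)  ⇔  ((E ⊓ A) ⊓ (¬A ⊔ ¬D)) unsat w.r.t. T
   open: L(x₀) ⊇ {A, E, ¬B, ¬C, ¬D, …} (+ ∃-successors)
2. Hence (E ⊓ A) ⊑ (A ⊓ D): not entailed.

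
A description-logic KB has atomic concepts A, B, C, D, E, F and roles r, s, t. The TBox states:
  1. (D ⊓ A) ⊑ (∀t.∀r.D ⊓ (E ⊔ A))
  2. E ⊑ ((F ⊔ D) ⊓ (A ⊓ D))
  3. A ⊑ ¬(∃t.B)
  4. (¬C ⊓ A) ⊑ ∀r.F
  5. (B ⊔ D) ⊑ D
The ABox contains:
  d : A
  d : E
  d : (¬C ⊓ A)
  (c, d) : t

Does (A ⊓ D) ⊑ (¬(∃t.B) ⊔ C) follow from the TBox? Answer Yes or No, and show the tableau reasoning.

1. (A ⊓ D) ⊑ (¬(∃t.B) ⊔ C)  ⇔  ((A ⊓ D) ⊓ (∃t.B ⊓ ¬C)) unsat w.r.t. T
   all branches close; clash {B, ¬B} at an ∃-successor
2. Hence (A ⊓ D) ⊑ (¬(∃t.B) ⊔ C): entailed.

Yes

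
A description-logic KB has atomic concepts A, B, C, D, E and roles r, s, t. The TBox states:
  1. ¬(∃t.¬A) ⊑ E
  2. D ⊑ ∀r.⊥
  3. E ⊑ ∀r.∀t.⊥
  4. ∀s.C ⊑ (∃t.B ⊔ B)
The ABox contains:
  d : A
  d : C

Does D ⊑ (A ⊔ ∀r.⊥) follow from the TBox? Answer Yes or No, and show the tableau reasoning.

1. D ⊑ (A ⊔ ∀r.⊥)  ⇔  (D ⊓ (¬A ⊓ ∃r.⊤)) unsat w.r.t. T
   all branches close; clash ⊥ at an ∃-successor
2. Hence D ⊑ (A ⊔ ∀r.⊥): entailed.

Yes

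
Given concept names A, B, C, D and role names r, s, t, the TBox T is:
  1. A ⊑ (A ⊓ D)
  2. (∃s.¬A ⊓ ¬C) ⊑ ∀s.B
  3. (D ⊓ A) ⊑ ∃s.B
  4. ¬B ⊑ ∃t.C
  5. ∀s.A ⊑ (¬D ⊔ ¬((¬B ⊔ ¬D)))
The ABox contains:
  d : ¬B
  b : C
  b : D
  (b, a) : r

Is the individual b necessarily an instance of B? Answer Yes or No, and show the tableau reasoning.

1. b : B?  L(b) = {C, D} ∪ {¬B}
   apply at b: ¬B⊑∃t.C
   open: L(b) ⊇ {C, D, ¬A, ¬B, ∃s.¬A, …} (+ ∃-successors) — b ∉ B possible
2. Hence b : B: not entailed.

No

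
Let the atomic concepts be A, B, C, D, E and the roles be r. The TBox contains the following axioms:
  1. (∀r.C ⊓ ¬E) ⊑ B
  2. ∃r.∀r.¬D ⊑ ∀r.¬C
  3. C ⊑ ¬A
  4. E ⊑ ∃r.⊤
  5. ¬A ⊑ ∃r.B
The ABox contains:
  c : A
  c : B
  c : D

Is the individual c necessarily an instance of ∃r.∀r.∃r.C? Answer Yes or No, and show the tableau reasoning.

No

1. c : ∃r.∀r.∃r.C?  L(c) = {A, B, D} ∪ {∀r.∃r.∀r.¬C}
   open: L(c) ⊇ {A, B, D, ¬C, ¬E, …} — c ∉ ∃r.∀r.∃r.C possible
2. Hence c : ∃r.∀r.∃r.C: not entailed.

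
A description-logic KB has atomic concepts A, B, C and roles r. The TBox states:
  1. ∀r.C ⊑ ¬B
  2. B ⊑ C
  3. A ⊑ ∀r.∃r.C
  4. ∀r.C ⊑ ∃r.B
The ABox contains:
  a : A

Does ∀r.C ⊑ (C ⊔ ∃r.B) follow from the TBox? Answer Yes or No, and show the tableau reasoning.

1. ∀r.C ⊑ (C ⊔ ∃r.B)  ⇔  (∀r.C ⊓ (¬C ⊓ ∀r.¬B)) unsat w.r.t. T
   all branches close; clash {C, ¬C} at x₀
2. Hence ∀r.C ⊑ (C ⊔ ∃r.B): entailed.

Yes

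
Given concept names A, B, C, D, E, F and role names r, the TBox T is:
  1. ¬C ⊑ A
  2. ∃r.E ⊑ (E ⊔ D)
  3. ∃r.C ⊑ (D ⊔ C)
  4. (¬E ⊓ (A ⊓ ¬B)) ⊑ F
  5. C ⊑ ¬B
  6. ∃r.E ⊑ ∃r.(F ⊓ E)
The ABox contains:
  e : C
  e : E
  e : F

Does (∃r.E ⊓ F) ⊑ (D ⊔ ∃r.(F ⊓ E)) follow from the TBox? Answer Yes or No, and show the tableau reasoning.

1. (∃r.E ⊓ F) ⊑ (D ⊔ ∃r.(F ⊓ E))  ⇔  ((∃r.E ⊓ F) ⊓ (¬D ⊓ ∀r.(¬F ⊔ ¬E))) unsat w.r.t. T
   all branches close; clash {D, ¬D} at x₀
2. Hence (∃r.E ⊓ F) ⊑ (D ⊔ ∃r.(F ⊓ E)): entailed.

Yes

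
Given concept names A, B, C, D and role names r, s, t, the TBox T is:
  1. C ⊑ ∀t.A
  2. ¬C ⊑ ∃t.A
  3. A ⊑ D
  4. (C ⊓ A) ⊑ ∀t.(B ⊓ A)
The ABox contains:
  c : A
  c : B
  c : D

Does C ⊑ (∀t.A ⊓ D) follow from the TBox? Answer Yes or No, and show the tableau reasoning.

No

1. C ⊑ (∀t.A ⊓ D)  ⇔  (C ⊓ (∃t.¬A ⊔ ¬D)) unsat w.r.t. T
   apply at x₀: C⊑∀t.A
   open: L(x₀) ⊇ {C, ¬A, ¬D, ∀t.A}
2. Hence C ⊑ (∀t.A ⊓ D): not entailed.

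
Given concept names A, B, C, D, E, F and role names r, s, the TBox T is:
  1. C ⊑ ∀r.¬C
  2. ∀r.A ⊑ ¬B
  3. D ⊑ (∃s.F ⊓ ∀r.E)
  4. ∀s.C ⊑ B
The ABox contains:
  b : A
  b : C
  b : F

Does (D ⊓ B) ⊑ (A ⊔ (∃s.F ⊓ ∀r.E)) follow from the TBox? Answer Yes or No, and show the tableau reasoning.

Yes

1. (D ⊓ B) ⊑ (A ⊔ (∃s.F ⊓ ∀r.E))  ⇔  ((D ⊓ B) ⊓ (¬A ⊓ (∀s.¬F ⊔ ∃r.¬E))) unsat w.r.t. T
   all branches close; clash {B, ¬B} at x₀
2. Hence (D ⊓ B) ⊑ (A ⊔ (∃s.F ⊓ ∀r.E)): entailed.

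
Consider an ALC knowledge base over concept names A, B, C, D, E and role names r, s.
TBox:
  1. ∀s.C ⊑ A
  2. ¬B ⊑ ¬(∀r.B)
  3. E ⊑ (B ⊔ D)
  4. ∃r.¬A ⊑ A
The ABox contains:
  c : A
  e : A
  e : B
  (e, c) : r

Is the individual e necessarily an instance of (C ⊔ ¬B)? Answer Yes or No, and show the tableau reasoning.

1. e : (C ⊔ ¬B)?  L(e) = {A, B} ∪ {(¬C ⊓ B)}
   open: L(e) ⊇ {A, B, ¬C, ¬E} — e ∉ (C ⊔ ¬B) possible
2. Hence e : (C ⊔ ¬B): not entailed.

No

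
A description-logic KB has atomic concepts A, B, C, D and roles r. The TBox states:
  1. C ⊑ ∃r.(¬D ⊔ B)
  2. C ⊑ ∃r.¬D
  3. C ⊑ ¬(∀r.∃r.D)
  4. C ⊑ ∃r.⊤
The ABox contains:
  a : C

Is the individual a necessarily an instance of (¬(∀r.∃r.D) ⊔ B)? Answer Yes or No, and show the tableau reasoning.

Yes

1. a : (¬(∀r.∃r.D) ⊔ B)?  L(a) = {C} ∪ {(∀r.∃r.D ⊓ ¬B)}
   clash {D, ¬D} at an ∃-successor — a ∈ (¬(∀r.∃r.D) ⊔ B)
2. Hence a : (¬(∀r.∃r.D) ⊔ B): entailed.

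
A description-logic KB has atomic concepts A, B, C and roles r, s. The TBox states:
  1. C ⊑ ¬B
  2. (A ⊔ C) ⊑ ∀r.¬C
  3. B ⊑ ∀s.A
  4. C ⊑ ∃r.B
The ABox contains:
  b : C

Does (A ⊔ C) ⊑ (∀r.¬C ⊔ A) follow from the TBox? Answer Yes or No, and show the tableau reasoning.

1. (A ⊔ C) ⊑ (∀r.¬C ⊔ A)  ⇔  ((A ⊔ C) ⊓ (∃r.C ⊓ ¬A)) unsat w.r.t. T
   all branches close; clash {C, ¬C} at an ∃-successor
2. Hence (A ⊔ C) ⊑ (∀r.¬C ⊔ A): entailed.

Yes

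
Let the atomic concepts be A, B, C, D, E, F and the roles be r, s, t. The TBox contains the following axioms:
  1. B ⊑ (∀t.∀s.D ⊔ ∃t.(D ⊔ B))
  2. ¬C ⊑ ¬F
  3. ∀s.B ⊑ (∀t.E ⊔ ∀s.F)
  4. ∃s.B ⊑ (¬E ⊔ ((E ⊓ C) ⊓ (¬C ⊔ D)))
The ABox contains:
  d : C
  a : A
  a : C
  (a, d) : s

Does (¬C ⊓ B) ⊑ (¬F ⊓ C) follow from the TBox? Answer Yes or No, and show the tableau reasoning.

No

1. (¬C ⊓ B) ⊑ (¬F ⊓ C)  ⇔  ((¬C ⊓ B) ⊓ (F ⊔ ¬C)) unsat w.r.t. T
   apply at x₀: B⊑(∀t.∀s.D ⊔ ∃t.(D ⊔ B)); ¬C⊑¬F
   open: L(x₀) ⊇ {B, ¬C, ¬F, ∀s.¬B, ∀t.∀s.D, …} (+ ∃-successors)
2. Hence (¬C ⊓ B) ⊑ (¬F ⊓ C): not entailed.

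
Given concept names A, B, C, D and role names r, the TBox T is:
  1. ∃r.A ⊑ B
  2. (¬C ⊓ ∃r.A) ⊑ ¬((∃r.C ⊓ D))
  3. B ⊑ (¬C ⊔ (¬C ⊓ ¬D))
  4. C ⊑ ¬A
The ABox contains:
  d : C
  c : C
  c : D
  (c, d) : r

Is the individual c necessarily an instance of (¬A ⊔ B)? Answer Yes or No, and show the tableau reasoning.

Yes

1. c : (¬A ⊔ B)?  L(c) = {C, D} ∪ {(A ⊓ ¬B)}
   clash {A, ¬A} at c — c ∈ (¬A ⊔ B)
2. Hence c : (¬A ⊔ B): entailed.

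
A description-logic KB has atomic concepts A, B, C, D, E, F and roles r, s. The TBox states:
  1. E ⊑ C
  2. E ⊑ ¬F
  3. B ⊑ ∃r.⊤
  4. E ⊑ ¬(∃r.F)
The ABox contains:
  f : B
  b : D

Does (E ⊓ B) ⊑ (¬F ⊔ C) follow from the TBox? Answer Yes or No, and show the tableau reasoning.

Yes

1. (E ⊓ B) ⊑ (¬F ⊔ C)  ⇔  ((E ⊓ B) ⊓ (F ⊓ ¬C)) unsat w.r.t. T
   all branches close; clash {C, ¬C} at x₀
2. Hence (E ⊓ B) ⊑ (¬F ⊔ C): entailed.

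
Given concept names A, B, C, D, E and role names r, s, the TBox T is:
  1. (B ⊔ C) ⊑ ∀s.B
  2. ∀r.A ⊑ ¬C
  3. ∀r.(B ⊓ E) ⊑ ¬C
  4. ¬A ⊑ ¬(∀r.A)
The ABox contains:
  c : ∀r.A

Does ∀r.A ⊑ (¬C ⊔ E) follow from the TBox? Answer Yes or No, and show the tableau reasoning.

Yes

1. ∀r.A ⊑ (¬C ⊔ E)  ⇔  (∀r.A ⊓ (C ⊓ ¬E)) unsat w.r.t. T
   all branches close; clash {C, ¬C} at x₀
2. Hence ∀r.A ⊑ (¬C ⊔ E): entailed.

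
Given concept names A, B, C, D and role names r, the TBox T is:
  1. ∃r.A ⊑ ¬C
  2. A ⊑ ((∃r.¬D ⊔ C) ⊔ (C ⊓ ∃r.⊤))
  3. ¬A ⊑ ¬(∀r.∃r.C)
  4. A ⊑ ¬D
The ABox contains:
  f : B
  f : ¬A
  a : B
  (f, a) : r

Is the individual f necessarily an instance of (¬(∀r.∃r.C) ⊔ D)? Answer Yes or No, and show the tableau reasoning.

Yes

1. f : (¬(∀r.∃r.C) ⊔ D)?  L(f) = {B, ¬A} ∪ {(∀r.∃r.C ⊓ ¬D)}
   clash {C, ¬C} at an ∃-successor — f ∈ (¬(∀r.∃r.C) ⊔ D)
2. Hence f : (¬(∀r.∃r.C) ⊔ D): entailed.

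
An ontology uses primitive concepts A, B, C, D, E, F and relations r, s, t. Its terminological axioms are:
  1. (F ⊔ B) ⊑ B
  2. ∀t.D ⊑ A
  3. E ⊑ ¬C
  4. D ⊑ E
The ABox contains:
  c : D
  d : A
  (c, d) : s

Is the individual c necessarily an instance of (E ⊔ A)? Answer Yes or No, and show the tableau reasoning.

1. c : (E ⊔ A)?  L(c) = {D} ∪ {(¬E ⊓ ¬A)}
   clash {E, ¬E} at c — c ∈ (E ⊔ A)
2. Hence c : (E ⊔ A): entailed.

Yes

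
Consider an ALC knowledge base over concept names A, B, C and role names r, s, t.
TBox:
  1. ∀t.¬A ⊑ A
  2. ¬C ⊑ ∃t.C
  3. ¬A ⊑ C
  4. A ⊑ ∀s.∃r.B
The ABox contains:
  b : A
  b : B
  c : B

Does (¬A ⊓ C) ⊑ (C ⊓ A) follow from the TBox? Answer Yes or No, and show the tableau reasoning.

No

1. (¬A ⊓ C) ⊑ (C ⊓ A)  ⇔  ((¬A ⊓ C) ⊓ (¬C ⊔ ¬A)) unsat w.r.t. T
   open: L(x₀) ⊇ {C, ¬A, ∃t.A} (+ ∃-successors)
2. Hence (¬A ⊓ C) ⊑ (C ⊓ A): not entailed.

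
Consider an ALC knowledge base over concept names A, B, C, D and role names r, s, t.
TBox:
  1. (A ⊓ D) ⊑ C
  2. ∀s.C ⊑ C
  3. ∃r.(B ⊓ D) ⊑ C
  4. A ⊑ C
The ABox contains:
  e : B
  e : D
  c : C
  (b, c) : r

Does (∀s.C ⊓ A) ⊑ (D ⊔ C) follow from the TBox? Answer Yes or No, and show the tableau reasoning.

1. (∀s.C ⊓ A) ⊑ (D ⊔ C)  ⇔  ((∀s.C ⊓ A) ⊓ (¬D ⊓ ¬C)) unsat w.r.t. T
   all branches close; clash {C, ¬C} at x₀
2. Hence (∀s.C ⊓ A) ⊑ (D ⊔ C): entailed.

Yes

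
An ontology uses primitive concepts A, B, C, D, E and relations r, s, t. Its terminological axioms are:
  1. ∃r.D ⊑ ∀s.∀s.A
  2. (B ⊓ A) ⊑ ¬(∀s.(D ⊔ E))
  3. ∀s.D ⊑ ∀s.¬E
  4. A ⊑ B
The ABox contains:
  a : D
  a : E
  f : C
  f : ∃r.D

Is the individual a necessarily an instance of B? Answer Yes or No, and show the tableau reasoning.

1. a : B?  L(a) = {D, E} ∪ {¬B}
   open: L(a) ⊇ {D, E, ¬A, ¬B, ∀r.¬D, …} (+ ∃-successors) — a ∉ B possible
2. Hence a : B: not entailed.

No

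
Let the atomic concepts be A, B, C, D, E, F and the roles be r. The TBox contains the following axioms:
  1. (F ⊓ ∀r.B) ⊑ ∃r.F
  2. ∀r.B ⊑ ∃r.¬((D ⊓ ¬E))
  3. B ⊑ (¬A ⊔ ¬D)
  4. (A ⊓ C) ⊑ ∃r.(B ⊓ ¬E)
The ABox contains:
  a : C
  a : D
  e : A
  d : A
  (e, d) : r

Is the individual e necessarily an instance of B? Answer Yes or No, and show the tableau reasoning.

1. e : B?  L(e) = {A} ∪ {¬B}
   open: L(e) ⊇ {A, ¬B, ¬C, ¬F, ∃r.¬B} (+ ∃-successors) — e ∉ B possible
2. Hence e : B: not entailed.

No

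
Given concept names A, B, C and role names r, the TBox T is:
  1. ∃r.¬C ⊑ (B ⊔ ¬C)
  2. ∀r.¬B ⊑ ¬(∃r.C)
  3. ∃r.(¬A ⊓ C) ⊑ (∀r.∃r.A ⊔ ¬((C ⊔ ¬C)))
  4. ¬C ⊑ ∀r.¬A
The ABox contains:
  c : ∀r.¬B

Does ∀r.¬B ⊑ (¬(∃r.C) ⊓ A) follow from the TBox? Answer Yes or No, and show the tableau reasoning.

1. ∀r.¬B ⊑ (¬(∃r.C) ⊓ A)  ⇔  (∀r.¬B ⊓ (∃r.C ⊔ ¬A)) unsat w.r.t. T
   apply at x₀: ∀r.¬B⊑¬(∃r.C)
   open: L(x₀) ⊇ {C, ¬A, ∀r.(A ⊔ ¬C), ∀r.C, ∀r.¬B, …}
2. Hence ∀r.¬B ⊑ (¬(∃r.C) ⊓ A): not entailed.

No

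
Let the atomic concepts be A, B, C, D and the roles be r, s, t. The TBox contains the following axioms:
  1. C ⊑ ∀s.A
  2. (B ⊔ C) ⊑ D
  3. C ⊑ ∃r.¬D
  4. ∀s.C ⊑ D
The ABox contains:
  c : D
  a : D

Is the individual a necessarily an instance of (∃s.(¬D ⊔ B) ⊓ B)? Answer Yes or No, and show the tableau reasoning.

No

1. a : (∃s.(¬D ⊔ B) ⊓ B)?  L(a) = {D} ∪ {(∀s.(D ⊓ ¬B) ⊔ ¬B)}
   open: L(a) ⊇ {D, ¬C, ∀s.(D ⊓ ¬B)} — a ∉ (∃s.(¬D ⊔ B) ⊓ B) possible
2. Hence a : (∃s.(¬D ⊔ B) ⊓ B): not entailed.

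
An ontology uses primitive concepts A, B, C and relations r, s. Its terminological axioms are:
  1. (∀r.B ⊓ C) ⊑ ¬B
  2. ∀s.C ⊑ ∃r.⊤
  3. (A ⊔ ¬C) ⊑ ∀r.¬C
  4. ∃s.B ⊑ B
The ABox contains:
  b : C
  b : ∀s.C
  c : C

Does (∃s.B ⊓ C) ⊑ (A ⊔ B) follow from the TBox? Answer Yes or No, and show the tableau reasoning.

Yes

1. (∃s.B ⊓ C) ⊑ (A ⊔ B)  ⇔  ((∃s.B ⊓ C) ⊓ (¬A ⊓ ¬B)) unsat w.r.t. T
   all branches close; clash {B, ¬B} at x₀
2. Hence (∃s.B ⊓ C) ⊑ (A ⊔ B): entailed.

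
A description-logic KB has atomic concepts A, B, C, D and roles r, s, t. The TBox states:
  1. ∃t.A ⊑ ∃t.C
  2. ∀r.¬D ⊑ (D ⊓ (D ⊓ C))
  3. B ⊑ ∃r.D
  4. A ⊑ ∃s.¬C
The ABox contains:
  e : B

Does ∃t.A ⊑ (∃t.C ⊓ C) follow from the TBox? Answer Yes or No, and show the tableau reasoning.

No

1. ∃t.A ⊑ (∃t.C ⊓ C)  ⇔  (∃t.A ⊓ (∀t.¬C ⊔ ¬C)) unsat w.r.t. T
   apply at x₀: ∃t.A⊑∃t.C
   open: L(x₀) ⊇ {¬A, ¬B, ¬C, ∃r.D, ∃t.A, …} (+ ∃-successors)
2. Hence ∃t.A ⊑ (∃t.C ⊓ C): not entailed.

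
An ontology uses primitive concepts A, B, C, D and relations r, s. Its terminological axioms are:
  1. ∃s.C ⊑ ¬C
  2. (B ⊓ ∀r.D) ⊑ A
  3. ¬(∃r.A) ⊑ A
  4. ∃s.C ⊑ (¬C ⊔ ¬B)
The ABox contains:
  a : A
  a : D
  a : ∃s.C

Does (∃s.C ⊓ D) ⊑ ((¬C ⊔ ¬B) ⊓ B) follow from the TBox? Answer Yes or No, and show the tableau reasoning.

No

1. (∃s.C ⊓ D) ⊑ ((¬C ⊔ ¬B) ⊓ B)  ⇔  ((∃s.C ⊓ D) ⊓ ((C ⊓ B) ⊔ ¬B)) unsat w.r.t. T
   apply at x₀: ∃s.C⊑¬C; ∃s.C⊑(¬C ⊔ ¬B)
   open: L(x₀) ⊇ {D, ¬B, ¬C, ∃r.A, ∃s.C} (+ ∃-successors)
2. Hence (∃s.C ⊓ D) ⊑ ((¬C ⊔ ¬B) ⊓ B): not entailed.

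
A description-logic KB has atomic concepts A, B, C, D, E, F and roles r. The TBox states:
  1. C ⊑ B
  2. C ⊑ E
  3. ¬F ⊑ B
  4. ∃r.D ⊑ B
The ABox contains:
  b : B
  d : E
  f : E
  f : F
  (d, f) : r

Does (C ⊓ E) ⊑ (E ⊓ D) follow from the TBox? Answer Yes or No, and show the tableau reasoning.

1. (C ⊓ E) ⊑ (E ⊓ D)  ⇔  ((C ⊓ E) ⊓ (¬E ⊔ ¬D)) unsat w.r.t. T
   apply at x₀: C⊑B
   open: L(x₀) ⊇ {B, C, E, F, ¬D}
2. Hence (C ⊓ E) ⊑ (E ⊓ D): not entailed.

No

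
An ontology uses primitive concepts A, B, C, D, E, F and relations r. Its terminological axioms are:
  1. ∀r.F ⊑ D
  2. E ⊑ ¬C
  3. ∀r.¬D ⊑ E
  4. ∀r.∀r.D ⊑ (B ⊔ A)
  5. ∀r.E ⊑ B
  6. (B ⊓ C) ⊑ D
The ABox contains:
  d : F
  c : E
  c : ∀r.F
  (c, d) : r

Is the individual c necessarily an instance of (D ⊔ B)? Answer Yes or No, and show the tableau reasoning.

1. c : (D ⊔ B)?  L(c) = {E, ∀r.F} ∪ {(¬D ⊓ ¬B)}
   clash {D, ¬D} at c — c ∈ (D ⊔ B)
2. Hence c : (D ⊔ B): entailed.

Yes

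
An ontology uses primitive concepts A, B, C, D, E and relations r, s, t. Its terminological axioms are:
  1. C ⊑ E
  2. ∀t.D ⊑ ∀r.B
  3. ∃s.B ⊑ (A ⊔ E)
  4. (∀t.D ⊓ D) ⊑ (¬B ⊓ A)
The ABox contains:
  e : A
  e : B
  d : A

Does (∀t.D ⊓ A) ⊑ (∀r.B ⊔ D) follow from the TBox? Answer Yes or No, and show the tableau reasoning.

Yes

1. (∀t.D ⊓ A) ⊑ (∀r.B ⊔ D)  ⇔  ((∀t.D ⊓ A) ⊓ (∃r.¬B ⊓ ¬D)) unsat w.r.t. T
   all branches close; clash {B, ¬B} at an ∃-successor
2. Hence (∀t.D ⊓ A) ⊑ (∀r.B ⊔ D): entailed.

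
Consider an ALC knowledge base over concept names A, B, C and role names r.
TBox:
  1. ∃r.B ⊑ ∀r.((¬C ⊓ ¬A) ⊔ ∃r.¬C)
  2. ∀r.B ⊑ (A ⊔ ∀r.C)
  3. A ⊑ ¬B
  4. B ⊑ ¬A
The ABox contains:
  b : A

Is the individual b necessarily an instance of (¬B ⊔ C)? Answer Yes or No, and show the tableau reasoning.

Yes

1. b : (¬B ⊔ C)?  L(b) = {A} ∪ {(B ⊓ ¬C)}
   clash {B, ¬B} at b — b ∈ (¬B ⊔ C)
2. Hence b : (¬B ⊔ C): entailed.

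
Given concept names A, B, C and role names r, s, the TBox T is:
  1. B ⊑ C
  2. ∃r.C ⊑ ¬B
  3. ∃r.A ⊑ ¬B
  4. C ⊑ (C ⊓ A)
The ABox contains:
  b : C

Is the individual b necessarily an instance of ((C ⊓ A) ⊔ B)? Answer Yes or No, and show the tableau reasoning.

Yes

1. b : ((C ⊓ A) ⊔ B)?  L(b) = {C} ∪ {((¬C ⊔ ¬A) ⊓ ¬B)}
   clash {A, ¬A} at b — b ∈ ((C ⊓ A) ⊔ B)
2. Hence b : ((C ⊓ A) ⊔ B): entailed.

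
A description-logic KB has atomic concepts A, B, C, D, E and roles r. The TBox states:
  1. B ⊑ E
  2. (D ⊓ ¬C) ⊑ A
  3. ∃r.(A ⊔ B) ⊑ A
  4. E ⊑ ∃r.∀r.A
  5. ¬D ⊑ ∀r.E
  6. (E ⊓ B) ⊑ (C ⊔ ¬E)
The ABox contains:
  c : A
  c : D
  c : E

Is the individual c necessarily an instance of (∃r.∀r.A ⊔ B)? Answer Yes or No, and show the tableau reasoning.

Yes

1. c : (∃r.∀r.A ⊔ B)?  L(c) = {A, D, E} ∪ {(∀r.∃r.¬A ⊓ ¬B)}
   clash {E, ¬E} at c — c ∈ (∃r.∀r.A ⊔ B)
2. Hence c : (∃r.∀r.A ⊔ B): entailed.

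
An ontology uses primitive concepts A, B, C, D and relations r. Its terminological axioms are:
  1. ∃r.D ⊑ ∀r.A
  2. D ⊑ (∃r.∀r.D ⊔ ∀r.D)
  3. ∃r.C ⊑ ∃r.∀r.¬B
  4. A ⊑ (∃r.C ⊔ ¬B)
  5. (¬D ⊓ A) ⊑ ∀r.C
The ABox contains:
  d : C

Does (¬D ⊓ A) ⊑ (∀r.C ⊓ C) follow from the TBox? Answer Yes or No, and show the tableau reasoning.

1. (¬D ⊓ A) ⊑ (∀r.C ⊓ C)  ⇔  ((¬D ⊓ A) ⊓ (∃r.¬C ⊔ ¬C)) unsat w.r.t. T
   apply at x₀: A⊑(∃r.C ⊔ ¬B); (¬D ⊓ A)⊑∀r.C
   open: L(x₀) ⊇ {A, ¬C, ¬D, ∀r.C, ∀r.¬D, …} (+ ∃-successors)
2. Hence (¬D ⊓ A) ⊑ (∀r.C ⊓ C): not entailed.

No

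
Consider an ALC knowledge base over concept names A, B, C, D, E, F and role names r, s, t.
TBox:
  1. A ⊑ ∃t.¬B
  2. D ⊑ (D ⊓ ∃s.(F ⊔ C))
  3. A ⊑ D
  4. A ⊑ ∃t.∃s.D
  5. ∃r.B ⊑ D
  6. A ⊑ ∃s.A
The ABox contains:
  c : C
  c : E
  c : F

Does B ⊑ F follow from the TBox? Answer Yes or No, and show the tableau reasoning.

1. B ⊑ F  ⇔  (B ⊓ ¬F) unsat w.r.t. T
   open: L(x₀) ⊇ {B, ¬A, ¬D, ¬F, ∀r.¬B}
2. Hence B ⊑ F: not entailed.

No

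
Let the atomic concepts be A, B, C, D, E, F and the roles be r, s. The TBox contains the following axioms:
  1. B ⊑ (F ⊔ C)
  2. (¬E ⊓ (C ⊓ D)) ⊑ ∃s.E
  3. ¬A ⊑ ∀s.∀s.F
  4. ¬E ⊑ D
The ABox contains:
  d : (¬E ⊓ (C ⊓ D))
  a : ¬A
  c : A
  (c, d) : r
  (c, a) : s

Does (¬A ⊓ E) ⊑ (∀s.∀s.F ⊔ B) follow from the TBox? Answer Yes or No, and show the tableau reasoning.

Yes

1. (¬A ⊓ E) ⊑ (∀s.∀s.F ⊔ B)  ⇔  ((¬A ⊓ E) ⊓ (∃s.∃s.¬F ⊓ ¬B)) unsat w.r.t. T
   all branches close; clash {F, ¬F} at an ∃-successor
2. Hence (¬A ⊓ E) ⊑ (∀s.∀s.F ⊔ B): entailed.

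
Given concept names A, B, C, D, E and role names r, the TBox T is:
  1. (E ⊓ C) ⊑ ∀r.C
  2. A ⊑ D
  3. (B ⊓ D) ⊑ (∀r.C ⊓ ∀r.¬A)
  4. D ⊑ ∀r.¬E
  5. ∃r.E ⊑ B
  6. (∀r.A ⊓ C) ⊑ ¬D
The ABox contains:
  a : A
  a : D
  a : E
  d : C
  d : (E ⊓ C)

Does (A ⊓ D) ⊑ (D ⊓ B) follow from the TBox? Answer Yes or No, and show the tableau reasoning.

1. (A ⊓ D) ⊑ (D ⊓ B)  ⇔  ((A ⊓ D) ⊓ (¬D ⊔ ¬B)) unsat w.r.t. T
   apply at x₀: D⊑∀r.¬E
   open: L(x₀) ⊇ {A, D, ¬B, ¬E, ∀r.¬E, …} (+ ∃-successors)
2. Hence (A ⊓ D) ⊑ (D ⊓ B): not entailed.

No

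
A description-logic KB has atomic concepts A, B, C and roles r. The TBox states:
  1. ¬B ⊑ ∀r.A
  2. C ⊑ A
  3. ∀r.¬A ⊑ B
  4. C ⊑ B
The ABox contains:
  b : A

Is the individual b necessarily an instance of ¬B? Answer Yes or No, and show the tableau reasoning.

No

1. b : ¬B?  L(b) = {A} ∪ {B}
   open: L(b) ⊇ {A, B} — b ∉ ¬B possible
2. Hence b : ¬B: not entailed.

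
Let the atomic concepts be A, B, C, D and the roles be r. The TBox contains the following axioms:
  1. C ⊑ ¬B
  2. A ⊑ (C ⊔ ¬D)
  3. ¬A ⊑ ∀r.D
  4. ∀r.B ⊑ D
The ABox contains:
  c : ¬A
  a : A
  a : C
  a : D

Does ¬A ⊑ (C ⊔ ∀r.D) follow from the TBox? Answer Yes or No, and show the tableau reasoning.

1. ¬A ⊑ (C ⊔ ∀r.D)  ⇔  (¬A ⊓ (¬C ⊓ ∃r.¬D)) unsat w.r.t. T
   all branches close; clash {D, ¬D} at an ∃-successor
2. Hence ¬A ⊑ (C ⊔ ∀r.D): entailed.

Yes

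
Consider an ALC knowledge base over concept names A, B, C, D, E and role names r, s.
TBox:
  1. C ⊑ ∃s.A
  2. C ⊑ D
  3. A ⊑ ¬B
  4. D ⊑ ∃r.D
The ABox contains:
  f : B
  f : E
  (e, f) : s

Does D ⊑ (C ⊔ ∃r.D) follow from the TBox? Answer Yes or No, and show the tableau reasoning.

Yes

1. D ⊑ (C ⊔ ∃r.D)  ⇔  (D ⊓ (¬C ⊓ ∀r.¬D)) unsat w.r.t. T
   all branches close; clash {D, ¬D} at an ∃-successor
2. Hence D ⊑ (C ⊔ ∃r.D): entailed.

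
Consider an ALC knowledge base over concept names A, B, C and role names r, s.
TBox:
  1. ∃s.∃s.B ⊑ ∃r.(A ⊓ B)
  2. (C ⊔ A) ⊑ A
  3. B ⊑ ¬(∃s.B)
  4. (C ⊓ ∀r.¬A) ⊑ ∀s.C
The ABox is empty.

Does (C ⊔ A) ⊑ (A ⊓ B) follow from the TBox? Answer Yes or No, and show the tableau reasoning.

1. (C ⊔ A) ⊑ (A ⊓ B)  ⇔  ((C ⊔ A) ⊓ (¬A ⊔ ¬B)) unsat w.r.t. T
   apply at x₀: (C ⊔ A)⊑A
   open: L(x₀) ⊇ {A, C, ¬B, ∀s.∀s.¬B, ∃r.A} (+ ∃-successors)
2. Hence (C ⊔ A) ⊑ (A ⊓ B): not entailed.

No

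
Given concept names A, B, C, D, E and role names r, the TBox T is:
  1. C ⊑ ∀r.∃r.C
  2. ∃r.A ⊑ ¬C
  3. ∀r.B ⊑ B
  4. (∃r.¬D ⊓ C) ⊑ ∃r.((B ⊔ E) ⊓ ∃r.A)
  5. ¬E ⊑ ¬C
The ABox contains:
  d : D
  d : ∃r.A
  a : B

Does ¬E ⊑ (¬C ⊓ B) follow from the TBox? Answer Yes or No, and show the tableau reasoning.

No

1. ¬E ⊑ (¬C ⊓ B)  ⇔  (¬E ⊓ (C ⊔ ¬B)) unsat w.r.t. T
   apply at x₀: ¬E⊑¬C
   open: L(x₀) ⊇ {¬B, ¬C, ¬E, ∃r.¬B} (+ ∃-successors)
2. Hence ¬E ⊑ (¬C ⊓ B): not entailed.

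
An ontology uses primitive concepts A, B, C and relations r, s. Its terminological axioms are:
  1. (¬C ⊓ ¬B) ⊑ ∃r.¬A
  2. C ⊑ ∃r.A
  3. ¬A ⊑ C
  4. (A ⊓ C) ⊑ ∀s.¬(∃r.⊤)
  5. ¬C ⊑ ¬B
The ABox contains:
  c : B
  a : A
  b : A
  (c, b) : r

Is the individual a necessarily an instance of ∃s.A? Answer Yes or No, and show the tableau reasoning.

No

1. a : ∃s.A?  L(a) = {A} ∪ {∀s.¬A}
   open: L(a) ⊇ {A, C, ∀s.¬A, ∀s.∀r.⊥, ∃r.A} (+ ∃-successors) — a ∉ ∃s.A possible
2. Hence a : ∃s.A: not entailed.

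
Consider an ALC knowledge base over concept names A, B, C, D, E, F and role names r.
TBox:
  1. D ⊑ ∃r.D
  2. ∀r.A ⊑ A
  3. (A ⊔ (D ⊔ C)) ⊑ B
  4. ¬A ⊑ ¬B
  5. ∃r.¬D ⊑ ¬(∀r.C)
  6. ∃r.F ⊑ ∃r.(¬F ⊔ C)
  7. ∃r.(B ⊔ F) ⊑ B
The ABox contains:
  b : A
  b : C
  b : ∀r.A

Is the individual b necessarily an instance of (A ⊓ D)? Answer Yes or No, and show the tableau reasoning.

1. b : (A ⊓ D)?  L(b) = {A, C, ∀r.A} ∪ {(¬A ⊔ ¬D)}
   open: L(b) ⊇ {A, B, C, ¬D, ∀r.A, …} — b ∉ (A ⊓ D) possible
2. Hence b : (A ⊓ D): not entailed.

No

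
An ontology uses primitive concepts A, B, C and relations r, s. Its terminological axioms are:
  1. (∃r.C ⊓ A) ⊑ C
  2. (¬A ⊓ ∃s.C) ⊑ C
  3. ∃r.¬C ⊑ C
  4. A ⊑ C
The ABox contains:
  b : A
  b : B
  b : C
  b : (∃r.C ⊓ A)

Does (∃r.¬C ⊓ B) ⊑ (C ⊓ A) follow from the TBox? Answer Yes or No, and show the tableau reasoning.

1. (∃r.¬C ⊓ B) ⊑ (C ⊓ A)  ⇔  ((∃r.¬C ⊓ B) ⊓ (¬C ⊔ ¬A)) unsat w.r.t. T
   apply at x₀: ∃r.¬C⊑C
   open: L(x₀) ⊇ {B, C, ¬A, ∃r.¬C} (+ ∃-successors)
2. Hence (∃r.¬C ⊓ B) ⊑ (C ⊓ A): not entailed.

No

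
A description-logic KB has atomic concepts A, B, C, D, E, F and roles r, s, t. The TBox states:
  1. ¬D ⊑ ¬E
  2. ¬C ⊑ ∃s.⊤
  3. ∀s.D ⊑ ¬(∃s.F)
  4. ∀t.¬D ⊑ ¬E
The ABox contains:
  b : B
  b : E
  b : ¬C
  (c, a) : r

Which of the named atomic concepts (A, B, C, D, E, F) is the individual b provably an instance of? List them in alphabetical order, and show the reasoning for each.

{B, D, E}

1. b : A?  L(b) = {B, E, ¬C} ∪ {¬A}
   apply at b: ¬C⊑∃s.⊤
   open: L(b) ⊇ {B, D, E, ¬A, ¬C, …} (+ ∃-successors) — b ∉ A possible
2. b : B?  L(b) = {B, E, ¬C} ∪ {¬B}
   clash {B, ¬B} at b — b ∈ B
3. b : C?  L(b) = {B, E, ¬C} ∪ {¬C}
   apply at b: ¬C⊑∃s.⊤
   open: L(b) ⊇ {B, D, E, ¬C, ∃s.¬D, …} (+ ∃-successors) — b ∉ C possible
4. b : D?  L(b) = {B, E, ¬C} ∪ {¬D}
   clash {E, ¬E} at b — b ∈ D
5. b : E?  L(b) = {B, E, ¬C} ∪ {¬E}
   clash {E, ¬E} at b — b ∈ E
6. b : F?  L(b) = {B, E, ¬C} ∪ {¬F}
   apply at b: ¬C⊑∃s.⊤
   open: L(b) ⊇ {B, D, E, ¬C, ¬F, …} (+ ∃-successors) — b ∉ F possible
7. Entailed for b: {B, D, E}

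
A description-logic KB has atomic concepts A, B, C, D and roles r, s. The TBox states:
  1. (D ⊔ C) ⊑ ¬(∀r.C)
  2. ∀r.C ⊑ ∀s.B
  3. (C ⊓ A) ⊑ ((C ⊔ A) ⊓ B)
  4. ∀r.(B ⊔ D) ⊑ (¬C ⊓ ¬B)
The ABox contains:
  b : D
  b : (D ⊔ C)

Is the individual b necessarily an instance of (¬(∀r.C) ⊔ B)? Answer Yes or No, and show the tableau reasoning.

Yes

1. b : (¬(∀r.C) ⊔ B)?  L(b) = {D, (D ⊔ C)} ∪ {(∀r.C ⊓ ¬B)}
   clash {B, ¬B} at b — b ∈ (¬(∀r.C) ⊔ B)
2. Hence b : (¬(∀r.C) ⊔ B): entailed.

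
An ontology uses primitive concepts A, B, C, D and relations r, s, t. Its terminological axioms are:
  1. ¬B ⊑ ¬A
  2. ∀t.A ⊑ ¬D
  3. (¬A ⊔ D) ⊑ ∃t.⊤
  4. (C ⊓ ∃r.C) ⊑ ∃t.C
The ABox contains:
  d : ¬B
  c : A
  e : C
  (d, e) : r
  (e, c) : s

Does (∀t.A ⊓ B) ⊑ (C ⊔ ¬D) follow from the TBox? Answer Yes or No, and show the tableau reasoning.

Yes

1. (∀t.A ⊓ B) ⊑ (C ⊔ ¬D)  ⇔  ((∀t.A ⊓ B) ⊓ (¬C ⊓ D)) unsat w.r.t. T
   all branches close; clash {D, ¬D} at x₀
2. Hence (∀t.A ⊓ B) ⊑ (C ⊔ ¬D): entailed.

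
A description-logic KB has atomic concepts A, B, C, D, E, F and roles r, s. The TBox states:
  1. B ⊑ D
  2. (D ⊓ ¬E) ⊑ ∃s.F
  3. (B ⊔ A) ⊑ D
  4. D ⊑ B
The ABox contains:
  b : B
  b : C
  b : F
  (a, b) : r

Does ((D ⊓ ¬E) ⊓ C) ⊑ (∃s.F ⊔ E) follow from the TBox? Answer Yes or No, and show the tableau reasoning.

Yes

1. ((D ⊓ ¬E) ⊓ C) ⊑ (∃s.F ⊔ E)  ⇔  (((D ⊓ ¬E) ⊓ C) ⊓ (∀s.¬F ⊓ ¬E)) unsat w.r.t. T
   all branches close; clash {F, ¬F} at an ∃-successor
2. Hence ((D ⊓ ¬E) ⊓ C) ⊑ (∃s.F ⊔ E): entailed.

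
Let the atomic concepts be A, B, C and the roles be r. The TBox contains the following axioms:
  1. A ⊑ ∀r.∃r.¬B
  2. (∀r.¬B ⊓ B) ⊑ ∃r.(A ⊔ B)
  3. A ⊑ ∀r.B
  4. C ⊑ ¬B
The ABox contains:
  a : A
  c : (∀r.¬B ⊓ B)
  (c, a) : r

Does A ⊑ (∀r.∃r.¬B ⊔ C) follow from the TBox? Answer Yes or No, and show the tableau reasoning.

Yes

1. A ⊑ (∀r.∃r.¬B ⊔ C)  ⇔  (A ⊓ (∃r.∀r.B ⊓ ¬C)) unsat w.r.t. T
   all branches close; clash {B, ¬B} at an ∃-successor
2. Hence A ⊑ (∀r.∃r.¬B ⊔ C): entailed.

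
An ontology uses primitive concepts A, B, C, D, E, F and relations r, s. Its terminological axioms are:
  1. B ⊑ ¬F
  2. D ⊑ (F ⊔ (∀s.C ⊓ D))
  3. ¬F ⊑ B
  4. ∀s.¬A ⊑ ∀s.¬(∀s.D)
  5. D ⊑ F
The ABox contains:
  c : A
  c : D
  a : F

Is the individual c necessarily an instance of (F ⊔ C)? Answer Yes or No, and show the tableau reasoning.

Yes

1. c : (F ⊔ C)?  L(c) = {A, D} ∪ {(¬F ⊓ ¬C)}
   clash {F, ¬F} at c — c ∈ (F ⊔ C)
2. Hence c : (F ⊔ C): entailed.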